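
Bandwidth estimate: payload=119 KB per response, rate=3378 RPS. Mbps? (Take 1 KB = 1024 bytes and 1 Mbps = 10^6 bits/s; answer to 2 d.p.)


Formula: Mbps = payload_bytes * RPS * 8 / 1e6
Payload per request = 119 KB = 119 * 1024 = 121856 bytes
Total bytes/sec = 121856 * 3378 = 411629568
Total bits/sec = 411629568 * 8 = 3293036544
Mbps = 3293036544 / 1e6 = 3293.04

3293.04 Mbps


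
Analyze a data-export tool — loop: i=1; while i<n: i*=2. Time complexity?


Reasoning: i doubles each step so iterations are log2(n)
Complexity: O(log n)

O(log n)


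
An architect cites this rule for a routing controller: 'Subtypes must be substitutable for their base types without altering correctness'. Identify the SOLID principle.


This describes the Liskov Substitution Principle (LSP)

Liskov Substitution Principle (LSP)


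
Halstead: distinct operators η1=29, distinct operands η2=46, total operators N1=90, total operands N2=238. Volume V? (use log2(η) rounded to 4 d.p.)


Formula: V = N * log2(η), where N = N1 + N2 and η = η1 + η2
η = 29 + 46 = 75
N = 90 + 238 = 328
log2(75) ≈ 6.2288
V = 328 * 6.2288 = 2043.05

2043.05


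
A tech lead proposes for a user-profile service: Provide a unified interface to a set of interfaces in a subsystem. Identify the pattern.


This matches the Facade pattern

Facade


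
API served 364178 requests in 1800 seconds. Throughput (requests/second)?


Formula: throughput = requests / seconds
throughput = 364178 / 1800
throughput = 202.32 requests/second

202.32 requests/second


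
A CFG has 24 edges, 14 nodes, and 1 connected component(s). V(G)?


Formula: V(G) = E - N + 2P
V(G) = 24 - 14 + 2*1
V(G) = 10 + 2
V(G) = 12

12


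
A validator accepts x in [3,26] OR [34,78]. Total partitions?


Valid ranges: [3,26] and [34,78]
Class 1: x < 3 — invalid
Class 2: 3 ≤ x ≤ 26 — valid
Class 3: 26 < x < 34 — invalid (gap between ranges)
Class 4: 34 ≤ x ≤ 78 — valid
Class 5: x > 78 — invalid
Total equivalence classes: 5

5 equivalence classes


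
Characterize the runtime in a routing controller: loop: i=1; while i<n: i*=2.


Reasoning: i doubles each step so iterations are log2(n)
Complexity: O(log n)

O(log n)


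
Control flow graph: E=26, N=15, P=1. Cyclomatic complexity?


Formula: V(G) = E - N + 2P
V(G) = 26 - 15 + 2*1
V(G) = 11 + 2
V(G) = 13

13


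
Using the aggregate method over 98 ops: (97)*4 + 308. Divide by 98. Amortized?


Formula: Amortized cost = Total cost / Operations
Total cost = (97 * 4) + (1 * 308)
Total cost = 388 + 308 = 696
Amortized = 696 / 98 = 7.102

7.102


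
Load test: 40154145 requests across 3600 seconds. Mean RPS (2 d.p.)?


Formula: throughput = requests / seconds
throughput = 40154145 / 3600
throughput = 11153.93 requests/second

11153.93 requests/second


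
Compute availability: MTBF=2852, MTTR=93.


Availability = MTBF / (MTBF + MTTR)
Availability = 2852 / (2852 + 93)
Availability = 2852 / 2945
Availability = 96.8421%

96.8421%


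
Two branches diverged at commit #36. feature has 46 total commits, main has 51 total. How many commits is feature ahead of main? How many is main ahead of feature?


Common ancestor: commit #36
feature commits after divergence: 46 - 36 = 10
main commits after divergence: 51 - 36 = 15
feature is 10 commits ahead of main
main is 15 commits ahead of feature

feature ahead: 10, main ahead: 15


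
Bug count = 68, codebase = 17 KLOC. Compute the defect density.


Defect density = defects / KLOC
Defect density = 68 / 17
Defect density = 4.0 defects/KLOC

4.0 defects/KLOC


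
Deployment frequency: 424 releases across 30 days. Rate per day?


Formula: deployments per day = releases / days
= 424 / 30
= 14.133 deploys/day
(equivalently, 98.93 deploys/week)

14.133 deploys/day


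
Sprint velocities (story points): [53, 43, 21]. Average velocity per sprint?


Formula: Avg velocity = Total points / Number of sprints
Points: [53, 43, 21]
Sum = 53 + 43 + 21 = 117
Avg velocity = 117 / 3 = 39.0 points/sprint

39.0 points/sprint


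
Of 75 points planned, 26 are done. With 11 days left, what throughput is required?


Formula: Required rate = Remaining points / Days left
Remaining = 75 - 26 = 49 points
Required rate = 49 / 11 = 4.45 points/day

4.45 points/day


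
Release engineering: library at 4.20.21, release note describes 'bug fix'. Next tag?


Current: 4.20.21
Change category: 'bug fix' → patch bump
SemVer rule: patch bump → increment PATCH (MAJOR and MINOR unchanged)
New: 4.20.22

4.20.22


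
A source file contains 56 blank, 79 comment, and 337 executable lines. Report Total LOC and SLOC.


Total LOC = blank + comment + code
Total LOC = 56 + 79 + 337 = 472
SLOC (source only) = code = 337

Total LOC: 472, SLOC: 337


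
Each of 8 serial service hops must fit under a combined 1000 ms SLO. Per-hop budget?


Formula: per_stage = total_budget / stages
per_stage = 1000 / 8
per_stage = 125.0 ms

125.0 ms


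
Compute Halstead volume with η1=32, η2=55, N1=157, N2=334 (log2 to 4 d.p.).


Formula: V = N * log2(η), where N = N1 + N2 and η = η1 + η2
η = 32 + 55 = 87
N = 157 + 334 = 491
log2(87) ≈ 6.4429
V = 491 * 6.4429 = 3163.46

3163.46


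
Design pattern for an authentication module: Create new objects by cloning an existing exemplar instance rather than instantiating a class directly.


This matches the Prototype pattern

Prototype


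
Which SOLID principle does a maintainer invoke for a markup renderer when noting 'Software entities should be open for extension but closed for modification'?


This describes the Open/Closed Principle (OCP)

Open/Closed Principle (OCP)


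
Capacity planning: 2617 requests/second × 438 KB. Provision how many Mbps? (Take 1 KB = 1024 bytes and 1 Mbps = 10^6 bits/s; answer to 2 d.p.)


Formula: Mbps = payload_bytes * RPS * 8 / 1e6
Payload per request = 438 KB = 438 * 1024 = 448512 bytes
Total bytes/sec = 448512 * 2617 = 1173755904
Total bits/sec = 1173755904 * 8 = 9390047232
Mbps = 9390047232 / 1e6 = 9390.05

9390.05 Mbps


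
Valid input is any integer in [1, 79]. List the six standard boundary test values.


Range: [1, 79]
Boundaries: just below min, min, min+1, max-1, max, just above max
Values: [0, 1, 2, 78, 79, 80]

[0, 1, 2, 78, 79, 80]


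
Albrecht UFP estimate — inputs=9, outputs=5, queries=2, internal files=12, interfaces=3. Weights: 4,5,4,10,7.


UFP = EI*4 + EO*5 + EQ*4 + ILF*10 + EIF*7
UFP = 9*4 + 5*5 + 2*4 + 12*10 + 3*7
UFP = 36 + 25 + 8 + 120 + 21
UFP = 210

210


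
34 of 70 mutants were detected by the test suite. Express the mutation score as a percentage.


Mutation score = killed / total * 100
Mutation score = 34 / 70 * 100
Mutation score = 48.57%

48.57%


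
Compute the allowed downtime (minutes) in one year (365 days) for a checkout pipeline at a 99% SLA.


Formula: allowed downtime = period * (100 - SLA) / 100
Period (year (365 days)) = 525600 minutes
Unavailability fraction = (100 - 99.0) / 100
Allowed downtime = 525600 * (100 - 99.0) / 100
Allowed downtime = 5256.0 minutes

5256.0 minutes


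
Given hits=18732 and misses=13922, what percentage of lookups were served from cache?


Formula: hit rate = hits / (hits + misses) * 100
hit rate = 18732 / (18732 + 13922) * 100
hit rate = 18732 / 32654 * 100
hit rate = 57.37%

57.37%


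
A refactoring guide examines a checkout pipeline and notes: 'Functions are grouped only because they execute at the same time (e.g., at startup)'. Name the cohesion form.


Reasoning: Related by timing only
Type: Temporal cohesion

Temporal cohesion


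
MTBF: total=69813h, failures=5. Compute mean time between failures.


Formula: MTBF = Total operating time / Number of failures
MTBF = 69813 / 5
MTBF = 13962.6 hours

13962.6 hours


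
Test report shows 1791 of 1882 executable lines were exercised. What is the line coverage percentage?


Coverage = covered / total * 100
Coverage = 1791 / 1882 * 100
Coverage = 95.16%

95.16%


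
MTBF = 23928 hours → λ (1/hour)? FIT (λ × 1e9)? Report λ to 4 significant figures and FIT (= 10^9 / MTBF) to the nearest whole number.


Formula: λ = 1 / MTBF; FIT = λ × 1e9 = 1e9 / MTBF
λ = 1 / 23928 ≈ 4.179e-05 failures/hour
FIT = 1e9 / 23928 ≈ 41792 failures per 1e9 hours (nearest whole number)

λ = 4.179e-05 /h, FIT = 41792


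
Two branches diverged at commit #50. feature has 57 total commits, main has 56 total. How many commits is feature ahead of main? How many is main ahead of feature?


Common ancestor: commit #50
feature commits after divergence: 57 - 50 = 7
main commits after divergence: 56 - 50 = 6
feature is 7 commits ahead of main
main is 6 commits ahead of feature

feature ahead: 7, main ahead: 6


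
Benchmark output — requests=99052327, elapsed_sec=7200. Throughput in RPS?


Formula: throughput = requests / seconds
throughput = 99052327 / 7200
throughput = 13757.27 requests/second

13757.27 requests/second


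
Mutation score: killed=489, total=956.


Mutation score = killed / total * 100
Mutation score = 489 / 956 * 100
Mutation score = 51.15%

51.15%


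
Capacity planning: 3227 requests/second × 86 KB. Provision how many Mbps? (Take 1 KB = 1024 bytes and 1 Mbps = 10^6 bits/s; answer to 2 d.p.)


Formula: Mbps = payload_bytes * RPS * 8 / 1e6
Payload per request = 86 KB = 86 * 1024 = 88064 bytes
Total bytes/sec = 88064 * 3227 = 284182528
Total bits/sec = 284182528 * 8 = 2273460224
Mbps = 2273460224 / 1e6 = 2273.46

2273.46 Mbps


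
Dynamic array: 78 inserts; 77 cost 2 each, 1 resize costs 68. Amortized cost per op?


Formula: Amortized cost = Total cost / Operations
Total cost = (77 * 2) + (1 * 68)
Total cost = 154 + 68 = 222
Amortized = 222 / 78 = 2.8462

2.8462


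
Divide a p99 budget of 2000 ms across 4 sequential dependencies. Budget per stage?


Formula: per_stage = total_budget / stages
per_stage = 2000 / 4
per_stage = 500.0 ms

500.0 ms


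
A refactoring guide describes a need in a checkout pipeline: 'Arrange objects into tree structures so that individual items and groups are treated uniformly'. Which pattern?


This matches the Composite pattern

Composite


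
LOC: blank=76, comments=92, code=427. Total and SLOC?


Total LOC = blank + comment + code
Total LOC = 76 + 92 + 427 = 595
SLOC (source only) = code = 427

Total LOC: 595, SLOC: 427


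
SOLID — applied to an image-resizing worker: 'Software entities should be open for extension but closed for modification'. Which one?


This describes the Open/Closed Principle (OCP)

Open/Closed Principle (OCP)


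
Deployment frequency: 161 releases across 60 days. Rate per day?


Formula: deployments per day = releases / days
= 161 / 60
= 2.683 deploys/day
(equivalently, 18.78 deploys/week)

2.683 deploys/day


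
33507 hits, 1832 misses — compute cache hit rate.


Formula: hit rate = hits / (hits + misses) * 100
hit rate = 33507 / (33507 + 1832) * 100
hit rate = 33507 / 35339 * 100
hit rate = 94.82%

94.82%


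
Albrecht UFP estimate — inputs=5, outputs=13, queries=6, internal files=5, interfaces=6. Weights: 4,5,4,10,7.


UFP = EI*4 + EO*5 + EQ*4 + ILF*10 + EIF*7
UFP = 5*4 + 13*5 + 6*4 + 5*10 + 6*7
UFP = 20 + 65 + 24 + 50 + 42
UFP = 201

201


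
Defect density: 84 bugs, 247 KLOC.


Defect density = defects / KLOC
Defect density = 84 / 247
Defect density = 0.34 defects/KLOC

0.34 defects/KLOC


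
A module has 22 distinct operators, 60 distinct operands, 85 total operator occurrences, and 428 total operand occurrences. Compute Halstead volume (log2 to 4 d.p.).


Formula: V = N * log2(η), where N = N1 + N2 and η = η1 + η2
η = 22 + 60 = 82
N = 85 + 428 = 513
log2(82) ≈ 6.3576
V = 513 * 6.3576 = 3261.45

3261.45


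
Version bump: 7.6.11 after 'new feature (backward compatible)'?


Current: 7.6.11
Change category: 'new feature (backward compatible)' → minor bump
SemVer rule: minor bump → increment MINOR, reset PATCH to 0 (MAJOR unchanged)
New: 7.7.0

7.7.0


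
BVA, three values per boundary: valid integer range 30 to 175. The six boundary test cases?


Range: [30, 175]
Boundaries: just below min, min, min+1, max-1, max, just above max
Values: [29, 30, 31, 174, 175, 176]

[29, 30, 31, 174, 175, 176]


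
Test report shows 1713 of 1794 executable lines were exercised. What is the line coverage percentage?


Coverage = covered / total * 100
Coverage = 1713 / 1794 * 100
Coverage = 95.48%

95.48%


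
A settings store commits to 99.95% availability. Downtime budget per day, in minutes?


Formula: allowed downtime = period * (100 - SLA) / 100
Period (day) = 1440 minutes
Unavailability fraction = (100 - 99.95) / 100
Allowed downtime = 1440 * (100 - 99.95) / 100
Allowed downtime = 0.72 minutes

0.72 minutes


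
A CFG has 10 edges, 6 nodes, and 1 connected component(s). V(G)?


Formula: V(G) = E - N + 2P
V(G) = 10 - 6 + 2*1
V(G) = 4 + 2
V(G) = 6

6


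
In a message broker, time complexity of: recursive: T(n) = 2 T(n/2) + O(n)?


Reasoning: master theorem case 2 (merge-sort recurrence)
Complexity: O(n log n)

O(n log n)


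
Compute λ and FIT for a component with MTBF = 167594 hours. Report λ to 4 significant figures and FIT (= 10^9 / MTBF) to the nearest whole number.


Formula: λ = 1 / MTBF; FIT = λ × 1e9 = 1e9 / MTBF
λ = 1 / 167594 ≈ 5.967e-06 failures/hour
FIT = 1e9 / 167594 ≈ 5967 failures per 1e9 hours (nearest whole number)

λ = 5.967e-06 /h, FIT = 5967


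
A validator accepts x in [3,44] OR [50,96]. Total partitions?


Valid ranges: [3,44] and [50,96]
Class 1: x < 3 — invalid
Class 2: 3 ≤ x ≤ 44 — valid
Class 3: 44 < x < 50 — invalid (gap between ranges)
Class 4: 50 ≤ x ≤ 96 — valid
Class 5: x > 96 — invalid
Total equivalence classes: 5

5 equivalence classes


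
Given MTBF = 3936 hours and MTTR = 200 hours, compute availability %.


Availability = MTBF / (MTBF + MTTR)
Availability = 3936 / (3936 + 200)
Availability = 3936 / 4136
Availability = 95.1644%

95.1644%


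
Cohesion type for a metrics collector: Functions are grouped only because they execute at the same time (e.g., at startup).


Reasoning: Related by timing only
Type: Temporal cohesion

Temporal cohesion


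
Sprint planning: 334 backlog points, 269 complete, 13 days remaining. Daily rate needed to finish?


Formula: Required rate = Remaining points / Days left
Remaining = 334 - 269 = 65 points
Required rate = 65 / 13 = 5.0 points/day

5.0 points/day


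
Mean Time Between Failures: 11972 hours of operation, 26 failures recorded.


Formula: MTBF = Total operating time / Number of failures
MTBF = 11972 / 26
MTBF = 460.46 hours

460.46 hours


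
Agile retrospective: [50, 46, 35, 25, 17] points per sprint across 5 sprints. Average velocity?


Formula: Avg velocity = Total points / Number of sprints
Points: [50, 46, 35, 25, 17]
Sum = 50 + 46 + 35 + 25 + 17 = 173
Avg velocity = 173 / 5 = 34.6 points/sprint

34.6 points/sprint


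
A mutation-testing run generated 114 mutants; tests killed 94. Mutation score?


Mutation score = killed / total * 100
Mutation score = 94 / 114 * 100
Mutation score = 82.46%

82.46%


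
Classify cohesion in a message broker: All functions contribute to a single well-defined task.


Reasoning: Best: single purpose
Type: Functional cohesion

Functional cohesion


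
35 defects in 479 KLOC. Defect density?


Defect density = defects / KLOC
Defect density = 35 / 479
Defect density = 0.073 defects/KLOC

0.073 defects/KLOC


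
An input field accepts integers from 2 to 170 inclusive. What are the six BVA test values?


Range: [2, 170]
Boundaries: just below min, min, min+1, max-1, max, just above max
Values: [1, 2, 3, 169, 170, 171]

[1, 2, 3, 169, 170, 171]


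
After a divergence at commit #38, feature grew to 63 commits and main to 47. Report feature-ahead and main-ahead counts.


Common ancestor: commit #38
feature commits after divergence: 63 - 38 = 25
main commits after divergence: 47 - 38 = 9
feature is 25 commits ahead of main
main is 9 commits ahead of feature

feature ahead: 25, main ahead: 9


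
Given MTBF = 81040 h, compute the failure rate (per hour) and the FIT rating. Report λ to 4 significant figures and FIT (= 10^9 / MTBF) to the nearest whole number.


Formula: λ = 1 / MTBF; FIT = λ × 1e9 = 1e9 / MTBF
λ = 1 / 81040 ≈ 1.234e-05 failures/hour
FIT = 1e9 / 81040 ≈ 12340 failures per 1e9 hours (nearest whole number)

λ = 1.234e-05 /h, FIT = 12340


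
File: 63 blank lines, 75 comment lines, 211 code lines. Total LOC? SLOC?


Total LOC = blank + comment + code
Total LOC = 63 + 75 + 211 = 349
SLOC (source only) = code = 211

Total LOC: 349, SLOC: 211


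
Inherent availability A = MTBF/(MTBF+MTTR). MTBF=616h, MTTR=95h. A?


Availability = MTBF / (MTBF + MTTR)
Availability = 616 / (616 + 95)
Availability = 616 / 711
Availability = 86.6385%

86.6385%


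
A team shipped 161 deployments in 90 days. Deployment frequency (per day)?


Formula: deployments per day = releases / days
= 161 / 90
= 1.789 deploys/day
(equivalently, 12.52 deploys/week)

1.789 deploys/day


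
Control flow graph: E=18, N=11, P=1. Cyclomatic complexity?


Formula: V(G) = E - N + 2P
V(G) = 18 - 11 + 2*1
V(G) = 7 + 2
V(G) = 9

9


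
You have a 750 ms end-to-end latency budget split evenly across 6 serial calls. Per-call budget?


Formula: per_stage = total_budget / stages
per_stage = 750 / 6
per_stage = 125.0 ms

125.0 ms


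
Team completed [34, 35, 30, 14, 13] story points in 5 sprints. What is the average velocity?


Formula: Avg velocity = Total points / Number of sprints
Points: [34, 35, 30, 14, 13]
Sum = 34 + 35 + 30 + 14 + 13 = 126
Avg velocity = 126 / 5 = 25.2 points/sprint

25.2 points/sprint


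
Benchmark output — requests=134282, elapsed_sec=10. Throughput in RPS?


Formula: throughput = requests / seconds
throughput = 134282 / 10
throughput = 13428.2 requests/second

13428.2 requests/second


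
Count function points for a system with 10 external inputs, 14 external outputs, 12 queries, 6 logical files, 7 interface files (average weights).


UFP = EI*4 + EO*5 + EQ*4 + ILF*10 + EIF*7
UFP = 10*4 + 14*5 + 12*4 + 6*10 + 7*7
UFP = 40 + 70 + 48 + 60 + 49
UFP = 267

267


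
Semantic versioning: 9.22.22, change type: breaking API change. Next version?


Current: 9.22.22
Change category: 'breaking API change' → major bump
SemVer rule: major bump → increment MAJOR, reset MINOR and PATCH to 0
New: 10.0.0

10.0.0


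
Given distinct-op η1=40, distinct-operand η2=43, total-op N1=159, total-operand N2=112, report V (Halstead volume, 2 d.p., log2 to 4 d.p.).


Formula: V = N * log2(η), where N = N1 + N2 and η = η1 + η2
η = 40 + 43 = 83
N = 159 + 112 = 271
log2(83) ≈ 6.3750
V = 271 * 6.3750 = 1727.63

1727.63


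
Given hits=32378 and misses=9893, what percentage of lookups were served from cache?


Formula: hit rate = hits / (hits + misses) * 100
hit rate = 32378 / (32378 + 9893) * 100
hit rate = 32378 / 42271 * 100
hit rate = 76.6%

76.6%


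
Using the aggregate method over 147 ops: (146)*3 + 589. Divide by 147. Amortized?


Formula: Amortized cost = Total cost / Operations
Total cost = (146 * 3) + (1 * 589)
Total cost = 438 + 589 = 1027
Amortized = 1027 / 147 = 6.9864

6.9864


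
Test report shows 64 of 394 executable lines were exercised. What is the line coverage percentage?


Coverage = covered / total * 100
Coverage = 64 / 394 * 100
Coverage = 16.24%

16.24%


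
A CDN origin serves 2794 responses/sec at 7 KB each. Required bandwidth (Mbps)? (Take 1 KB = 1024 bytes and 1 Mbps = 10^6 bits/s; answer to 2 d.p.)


Formula: Mbps = payload_bytes * RPS * 8 / 1e6
Payload per request = 7 KB = 7 * 1024 = 7168 bytes
Total bytes/sec = 7168 * 2794 = 20027392
Total bits/sec = 20027392 * 8 = 160219136
Mbps = 160219136 / 1e6 = 160.22

160.22 Mbps


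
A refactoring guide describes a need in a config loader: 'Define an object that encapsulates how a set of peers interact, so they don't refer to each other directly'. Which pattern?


This matches the Mediator pattern

Mediator


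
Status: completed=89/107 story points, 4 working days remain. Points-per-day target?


Formula: Required rate = Remaining points / Days left
Remaining = 107 - 89 = 18 points
Required rate = 18 / 4 = 4.5 points/day

4.5 points/day


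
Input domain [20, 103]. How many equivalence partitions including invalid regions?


Valid range: [20, 103]
Class 1: x < 20 — invalid
Class 2: 20 ≤ x ≤ 103 — valid
Class 3: x > 103 — invalid
Total equivalence classes: 3

3 equivalence classes


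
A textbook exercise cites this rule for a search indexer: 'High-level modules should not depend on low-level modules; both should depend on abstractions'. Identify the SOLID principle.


This describes the Dependency Inversion Principle (DIP)

Dependency Inversion Principle (DIP)


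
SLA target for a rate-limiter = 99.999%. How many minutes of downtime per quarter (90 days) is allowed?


Formula: allowed downtime = period * (100 - SLA) / 100
Period (quarter (90 days)) = 129600 minutes
Unavailability fraction = (100 - 99.999) / 100
Allowed downtime = 129600 * (100 - 99.999) / 100
Allowed downtime = 1.296 minutes

1.296 minutes


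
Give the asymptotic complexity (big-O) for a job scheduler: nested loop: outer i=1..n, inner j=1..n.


Reasoning: n iterations times n iterations
Complexity: O(n^2)

O(n^2)


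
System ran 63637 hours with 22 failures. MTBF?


Formula: MTBF = Total operating time / Number of failures
MTBF = 63637 / 22
MTBF = 2892.59 hours

2892.59 hours


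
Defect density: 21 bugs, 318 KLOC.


Defect density = defects / KLOC
Defect density = 21 / 318
Defect density = 0.066 defects/KLOC

0.066 defects/KLOC


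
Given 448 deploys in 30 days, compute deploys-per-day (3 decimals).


Formula: deployments per day = releases / days
= 448 / 30
= 14.933 deploys/day
(equivalently, 104.53 deploys/week)

14.933 deploys/day


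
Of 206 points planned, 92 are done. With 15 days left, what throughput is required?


Formula: Required rate = Remaining points / Days left
Remaining = 206 - 92 = 114 points
Required rate = 114 / 15 = 7.6 points/day

7.6 points/day


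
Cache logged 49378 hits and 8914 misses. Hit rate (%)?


Formula: hit rate = hits / (hits + misses) * 100
hit rate = 49378 / (49378 + 8914) * 100
hit rate = 49378 / 58292 * 100
hit rate = 84.71%

84.71%


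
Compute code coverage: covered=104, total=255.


Coverage = covered / total * 100
Coverage = 104 / 255 * 100
Coverage = 40.78%

40.78%


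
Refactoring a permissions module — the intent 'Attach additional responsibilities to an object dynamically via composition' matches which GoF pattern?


This matches the Decorator pattern

Decorator


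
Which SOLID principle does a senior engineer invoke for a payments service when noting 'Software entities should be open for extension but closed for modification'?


This describes the Open/Closed Principle (OCP)

Open/Closed Principle (OCP)


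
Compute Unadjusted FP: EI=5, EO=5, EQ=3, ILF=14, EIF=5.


UFP = EI*4 + EO*5 + EQ*4 + ILF*10 + EIF*7
UFP = 5*4 + 5*5 + 3*4 + 14*10 + 5*7
UFP = 20 + 25 + 12 + 140 + 35
UFP = 232

232


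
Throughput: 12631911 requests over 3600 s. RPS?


Formula: throughput = requests / seconds
throughput = 12631911 / 3600
throughput = 3508.86 requests/second

3508.86 requests/second


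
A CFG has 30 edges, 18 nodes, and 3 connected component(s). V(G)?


Formula: V(G) = E - N + 2P
V(G) = 30 - 18 + 2*3
V(G) = 12 + 6
V(G) = 18

18


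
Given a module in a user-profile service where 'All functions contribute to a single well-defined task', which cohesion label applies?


Reasoning: Best: single purpose
Type: Functional cohesion

Functional cohesion


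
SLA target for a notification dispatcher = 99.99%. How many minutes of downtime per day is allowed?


Formula: allowed downtime = period * (100 - SLA) / 100
Period (day) = 1440 minutes
Unavailability fraction = (100 - 99.99) / 100
Allowed downtime = 1440 * (100 - 99.99) / 100
Allowed downtime = 0.144 minutes

0.144 minutes


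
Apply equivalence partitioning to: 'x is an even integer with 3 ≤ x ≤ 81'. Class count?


Constraint: even integers in [3, 81]
Class 1: x < 3 — out-of-range invalid
Class 2: x in [3,81] but odd — wrong type invalid
Class 3: x in [3,81] and even — valid
Class 4: x > 81 — out-of-range invalid
Total equivalence classes: 4

4 equivalence classes


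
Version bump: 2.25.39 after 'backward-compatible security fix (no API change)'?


Current: 2.25.39
Change category: 'backward-compatible security fix (no API change)' → patch bump
SemVer rule: patch bump → increment PATCH (MAJOR and MINOR unchanged)
New: 2.25.40

2.25.40


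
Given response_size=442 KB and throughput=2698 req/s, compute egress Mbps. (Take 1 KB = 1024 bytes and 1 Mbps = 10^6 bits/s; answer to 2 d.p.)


Formula: Mbps = payload_bytes * RPS * 8 / 1e6
Payload per request = 442 KB = 442 * 1024 = 452608 bytes
Total bytes/sec = 452608 * 2698 = 1221136384
Total bits/sec = 1221136384 * 8 = 9769091072
Mbps = 9769091072 / 1e6 = 9769.09

9769.09 Mbps


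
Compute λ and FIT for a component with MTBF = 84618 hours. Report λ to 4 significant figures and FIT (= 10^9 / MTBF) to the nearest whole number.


Formula: λ = 1 / MTBF; FIT = λ × 1e9 = 1e9 / MTBF
λ = 1 / 84618 ≈ 1.182e-05 failures/hour
FIT = 1e9 / 84618 ≈ 11818 failures per 1e9 hours (nearest whole number)

λ = 1.182e-05 /h, FIT = 11818


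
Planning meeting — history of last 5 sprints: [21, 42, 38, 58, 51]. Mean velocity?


Formula: Avg velocity = Total points / Number of sprints
Points: [21, 42, 38, 58, 51]
Sum = 21 + 42 + 38 + 58 + 51 = 210
Avg velocity = 210 / 5 = 42.0 points/sprint

42.0 points/sprint


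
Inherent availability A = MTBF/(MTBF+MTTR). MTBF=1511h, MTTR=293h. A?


Availability = MTBF / (MTBF + MTTR)
Availability = 1511 / (1511 + 293)
Availability = 1511 / 1804
Availability = 83.7583%

83.7583%


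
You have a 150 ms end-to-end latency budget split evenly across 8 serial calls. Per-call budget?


Formula: per_stage = total_budget / stages
per_stage = 150 / 8
per_stage = 18.75 ms

18.75 ms


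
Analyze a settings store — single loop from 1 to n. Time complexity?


Reasoning: one pass through n items
Complexity: O(n)

O(n)


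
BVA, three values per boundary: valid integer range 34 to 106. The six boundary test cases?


Range: [34, 106]
Boundaries: just below min, min, min+1, max-1, max, just above max
Values: [33, 34, 35, 105, 106, 107]

[33, 34, 35, 105, 106, 107]


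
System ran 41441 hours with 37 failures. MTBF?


Formula: MTBF = Total operating time / Number of failures
MTBF = 41441 / 37
MTBF = 1120.03 hours

1120.03 hours


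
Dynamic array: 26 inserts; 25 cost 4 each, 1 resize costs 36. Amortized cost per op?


Formula: Amortized cost = Total cost / Operations
Total cost = (25 * 4) + (1 * 36)
Total cost = 100 + 36 = 136
Amortized = 136 / 26 = 5.2308

5.2308


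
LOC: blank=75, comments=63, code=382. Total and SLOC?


Total LOC = blank + comment + code
Total LOC = 75 + 63 + 382 = 520
SLOC (source only) = code = 382

Total LOC: 520, SLOC: 382


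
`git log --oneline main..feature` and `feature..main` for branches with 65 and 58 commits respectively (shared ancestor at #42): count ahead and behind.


Common ancestor: commit #42
feature commits after divergence: 65 - 42 = 23
main commits after divergence: 58 - 42 = 16
feature is 23 commits ahead of main
main is 16 commits ahead of feature

feature ahead: 23, main ahead: 16


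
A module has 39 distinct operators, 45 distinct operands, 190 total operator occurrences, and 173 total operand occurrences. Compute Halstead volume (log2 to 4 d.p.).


Formula: V = N * log2(η), where N = N1 + N2 and η = η1 + η2
η = 39 + 45 = 84
N = 190 + 173 = 363
log2(84) ≈ 6.3923
V = 363 * 6.3923 = 2320.40

2320.40


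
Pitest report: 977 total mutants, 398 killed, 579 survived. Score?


Mutation score = killed / total * 100
Mutation score = 398 / 977 * 100
Mutation score = 40.74%

40.74%


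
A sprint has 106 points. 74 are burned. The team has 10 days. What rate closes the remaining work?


Formula: Required rate = Remaining points / Days left
Remaining = 106 - 74 = 32 points
Required rate = 32 / 10 = 3.2 points/day

3.2 points/day


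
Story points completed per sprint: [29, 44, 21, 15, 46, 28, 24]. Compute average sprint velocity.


Formula: Avg velocity = Total points / Number of sprints
Points: [29, 44, 21, 15, 46, 28, 24]
Sum = 29 + 44 + 21 + 15 + 46 + 28 + 24 = 207
Avg velocity = 207 / 7 = 29.57 points/sprint

29.57 points/sprint


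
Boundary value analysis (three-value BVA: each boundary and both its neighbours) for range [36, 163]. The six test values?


Range: [36, 163]
Boundaries: just below min, min, min+1, max-1, max, just above max
Values: [35, 36, 37, 162, 163, 164]

[35, 36, 37, 162, 163, 164]


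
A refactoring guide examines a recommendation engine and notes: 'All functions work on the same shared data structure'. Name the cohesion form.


Reasoning: Functions share data
Type: Communicational cohesion

Communicational cohesion


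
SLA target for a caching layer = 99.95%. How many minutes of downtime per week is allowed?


Formula: allowed downtime = period * (100 - SLA) / 100
Period (week) = 10080 minutes
Unavailability fraction = (100 - 99.95) / 100
Allowed downtime = 10080 * (100 - 99.95) / 100
Allowed downtime = 5.04 minutes

5.04 minutes


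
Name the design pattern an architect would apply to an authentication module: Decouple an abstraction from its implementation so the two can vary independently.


This matches the Bridge pattern

Bridge


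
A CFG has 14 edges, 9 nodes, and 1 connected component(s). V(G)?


Formula: V(G) = E - N + 2P
V(G) = 14 - 9 + 2*1
V(G) = 5 + 2
V(G) = 7

7


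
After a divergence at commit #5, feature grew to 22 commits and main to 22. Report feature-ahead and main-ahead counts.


Common ancestor: commit #5
feature commits after divergence: 22 - 5 = 17
main commits after divergence: 22 - 5 = 17
feature is 17 commits ahead of main
main is 17 commits ahead of feature

feature ahead: 17, main ahead: 17


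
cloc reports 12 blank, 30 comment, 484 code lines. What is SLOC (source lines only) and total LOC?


Total LOC = blank + comment + code
Total LOC = 12 + 30 + 484 = 526
SLOC (source only) = code = 484

Total LOC: 526, SLOC: 484


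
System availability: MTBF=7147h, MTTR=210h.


Availability = MTBF / (MTBF + MTTR)
Availability = 7147 / (7147 + 210)
Availability = 7147 / 7357
Availability = 97.1456%

97.1456%


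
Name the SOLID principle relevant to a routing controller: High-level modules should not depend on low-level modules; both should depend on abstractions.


This describes the Dependency Inversion Principle (DIP)

Dependency Inversion Principle (DIP)


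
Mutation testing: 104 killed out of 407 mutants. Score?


Mutation score = killed / total * 100
Mutation score = 104 / 407 * 100
Mutation score = 25.55%

25.55%


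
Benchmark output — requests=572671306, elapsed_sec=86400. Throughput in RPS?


Formula: throughput = requests / seconds
throughput = 572671306 / 86400
throughput = 6628.14 requests/second

6628.14 requests/second


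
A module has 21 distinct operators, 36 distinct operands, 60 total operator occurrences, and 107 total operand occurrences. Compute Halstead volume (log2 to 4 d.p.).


Formula: V = N * log2(η), where N = N1 + N2 and η = η1 + η2
η = 21 + 36 = 57
N = 60 + 107 = 167
log2(57) ≈ 5.8329
V = 167 * 5.8329 = 974.09

974.09


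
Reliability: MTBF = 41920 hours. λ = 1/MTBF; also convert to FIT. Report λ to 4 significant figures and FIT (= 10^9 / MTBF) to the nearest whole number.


Formula: λ = 1 / MTBF; FIT = λ × 1e9 = 1e9 / MTBF
λ = 1 / 41920 ≈ 2.385e-05 failures/hour
FIT = 1e9 / 41920 ≈ 23855 failures per 1e9 hours (nearest whole number)

λ = 2.385e-05 /h, FIT = 23855


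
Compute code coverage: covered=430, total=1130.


Coverage = covered / total * 100
Coverage = 430 / 1130 * 100
Coverage = 38.05%

38.05%


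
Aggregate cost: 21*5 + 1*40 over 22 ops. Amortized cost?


Formula: Amortized cost = Total cost / Operations
Total cost = (21 * 5) + (1 * 40)
Total cost = 105 + 40 = 145
Amortized = 145 / 22 = 6.5909

6.5909


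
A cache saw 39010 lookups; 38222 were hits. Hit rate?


Formula: hit rate = hits / (hits + misses) * 100
hit rate = 38222 / (38222 + 788) * 100
hit rate = 38222 / 39010 * 100
hit rate = 97.98%

97.98%


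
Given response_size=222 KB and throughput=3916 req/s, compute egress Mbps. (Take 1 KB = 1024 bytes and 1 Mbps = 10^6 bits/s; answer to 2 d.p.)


Formula: Mbps = payload_bytes * RPS * 8 / 1e6
Payload per request = 222 KB = 222 * 1024 = 227328 bytes
Total bytes/sec = 227328 * 3916 = 890216448
Total bits/sec = 890216448 * 8 = 7121731584
Mbps = 7121731584 / 1e6 = 7121.73

7121.73 Mbps


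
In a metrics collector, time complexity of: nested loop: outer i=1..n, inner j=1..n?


Reasoning: n iterations times n iterations
Complexity: O(n^2)

O(n^2)


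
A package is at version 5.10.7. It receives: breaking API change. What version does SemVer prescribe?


Current: 5.10.7
Change category: 'breaking API change' → major bump
SemVer rule: major bump → increment MAJOR, reset MINOR and PATCH to 0
New: 6.0.0

6.0.0


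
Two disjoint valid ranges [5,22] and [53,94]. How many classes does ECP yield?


Valid ranges: [5,22] and [53,94]
Class 1: x < 5 — invalid
Class 2: 5 ≤ x ≤ 22 — valid
Class 3: 22 < x < 53 — invalid (gap between ranges)
Class 4: 53 ≤ x ≤ 94 — valid
Class 5: x > 94 — invalid
Total equivalence classes: 5

5 equivalence classes


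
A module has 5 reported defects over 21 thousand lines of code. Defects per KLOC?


Defect density = defects / KLOC
Defect density = 5 / 21
Defect density = 0.238 defects/KLOC

0.238 defects/KLOC


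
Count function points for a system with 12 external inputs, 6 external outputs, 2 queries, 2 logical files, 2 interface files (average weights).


UFP = EI*4 + EO*5 + EQ*4 + ILF*10 + EIF*7
UFP = 12*4 + 6*5 + 2*4 + 2*10 + 2*7
UFP = 48 + 30 + 8 + 20 + 14
UFP = 120

120


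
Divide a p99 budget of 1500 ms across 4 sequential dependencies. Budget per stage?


Formula: per_stage = total_budget / stages
per_stage = 1500 / 4
per_stage = 375.0 ms

375.0 ms


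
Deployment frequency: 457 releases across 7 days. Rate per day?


Formula: deployments per day = releases / days
= 457 / 7
= 65.286 deploys/day
(equivalently, 457.0 deploys/week)

65.286 deploys/day


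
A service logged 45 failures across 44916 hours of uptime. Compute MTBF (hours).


Formula: MTBF = Total operating time / Number of failures
MTBF = 44916 / 45
MTBF = 998.13 hours

998.13 hours


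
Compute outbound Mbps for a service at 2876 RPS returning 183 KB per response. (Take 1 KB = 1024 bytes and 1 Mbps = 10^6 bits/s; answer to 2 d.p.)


Formula: Mbps = payload_bytes * RPS * 8 / 1e6
Payload per request = 183 KB = 183 * 1024 = 187392 bytes
Total bytes/sec = 187392 * 2876 = 538939392
Total bits/sec = 538939392 * 8 = 4311515136
Mbps = 4311515136 / 1e6 = 4311.52

4311.52 Mbps


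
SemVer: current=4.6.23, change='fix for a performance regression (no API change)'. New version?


Current: 4.6.23
Change category: 'fix for a performance regression (no API change)' → patch bump
SemVer rule: patch bump → increment PATCH (MAJOR and MINOR unchanged)
New: 4.6.24

4.6.24


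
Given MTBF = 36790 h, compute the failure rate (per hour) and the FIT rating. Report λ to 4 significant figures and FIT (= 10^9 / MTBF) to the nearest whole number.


Formula: λ = 1 / MTBF; FIT = λ × 1e9 = 1e9 / MTBF
λ = 1 / 36790 ≈ 2.718e-05 failures/hour
FIT = 1e9 / 36790 ≈ 27181 failures per 1e9 hours (nearest whole number)

λ = 2.718e-05 /h, FIT = 27181


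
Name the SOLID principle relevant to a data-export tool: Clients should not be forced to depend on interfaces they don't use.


This describes the Interface Segregation Principle (ISP)

Interface Segregation Principle (ISP)


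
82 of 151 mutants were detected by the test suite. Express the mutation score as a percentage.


Mutation score = killed / total * 100
Mutation score = 82 / 151 * 100
Mutation score = 54.3%

54.3%


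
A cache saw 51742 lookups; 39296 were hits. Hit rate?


Formula: hit rate = hits / (hits + misses) * 100
hit rate = 39296 / (39296 + 12446) * 100
hit rate = 39296 / 51742 * 100
hit rate = 75.95%

75.95%


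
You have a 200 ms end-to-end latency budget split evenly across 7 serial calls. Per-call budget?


Formula: per_stage = total_budget / stages
per_stage = 200 / 7
per_stage = 28.57 ms

28.57 ms


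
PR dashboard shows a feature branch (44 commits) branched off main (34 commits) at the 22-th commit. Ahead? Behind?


Common ancestor: commit #22
feature commits after divergence: 44 - 22 = 22
main commits after divergence: 34 - 22 = 12
feature is 22 commits ahead of main
main is 12 commits ahead of feature

feature ahead: 22, main ahead: 12


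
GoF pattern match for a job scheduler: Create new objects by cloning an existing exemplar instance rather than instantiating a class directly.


This matches the Prototype pattern

Prototype


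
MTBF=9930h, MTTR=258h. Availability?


Availability = MTBF / (MTBF + MTTR)
Availability = 9930 / (9930 + 258)
Availability = 9930 / 10188
Availability = 97.4676%

97.4676%


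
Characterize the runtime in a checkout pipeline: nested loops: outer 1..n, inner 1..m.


Reasoning: product of independent bounds
Complexity: O(n*m)

O(n*m)


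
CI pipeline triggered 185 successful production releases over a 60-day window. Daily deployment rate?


Formula: deployments per day = releases / days
= 185 / 60
= 3.083 deploys/day
(equivalently, 21.58 deploys/week)

3.083 deploys/day


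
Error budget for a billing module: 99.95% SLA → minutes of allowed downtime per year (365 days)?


Formula: allowed downtime = period * (100 - SLA) / 100
Period (year (365 days)) = 525600 minutes
Unavailability fraction = (100 - 99.95) / 100
Allowed downtime = 525600 * (100 - 99.95) / 100
Allowed downtime = 262.8 minutes

262.8 minutes


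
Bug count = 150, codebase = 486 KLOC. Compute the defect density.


Defect density = defects / KLOC
Defect density = 150 / 486
Defect density = 0.309 defects/KLOC

0.309 defects/KLOC


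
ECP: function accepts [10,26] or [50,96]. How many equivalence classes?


Valid ranges: [10,26] and [50,96]
Class 1: x < 10 — invalid
Class 2: 10 ≤ x ≤ 26 — valid
Class 3: 26 < x < 50 — invalid (gap between ranges)
Class 4: 50 ≤ x ≤ 96 — valid
Class 5: x > 96 — invalid
Total equivalence classes: 5

5 equivalence classes


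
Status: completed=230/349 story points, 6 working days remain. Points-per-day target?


Formula: Required rate = Remaining points / Days left
Remaining = 349 - 230 = 119 points
Required rate = 119 / 6 = 19.83 points/day

19.83 points/day


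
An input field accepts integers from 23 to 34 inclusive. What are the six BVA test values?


Range: [23, 34]
Boundaries: just below min, min, min+1, max-1, max, just above max
Values: [22, 23, 24, 33, 34, 35]

[22, 23, 24, 33, 34, 35]


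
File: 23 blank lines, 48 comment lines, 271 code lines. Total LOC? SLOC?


Total LOC = blank + comment + code
Total LOC = 23 + 48 + 271 = 342
SLOC (source only) = code = 271

Total LOC: 342, SLOC: 271
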